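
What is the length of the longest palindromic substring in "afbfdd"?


Input: "afbfdd"
Checking substrings for palindromes:
  [1:4] "fbf" (len 3) => palindrome
  [4:6] "dd" (len 2) => palindrome
Longest palindromic substring: "fbf" with length 3

3


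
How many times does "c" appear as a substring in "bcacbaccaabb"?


Searching for "c" in "bcacbaccaabb"
Scanning each position:
  Position 0: "b" => no
  Position 1: "c" => MATCH
  Position 2: "a" => no
  Position 3: "c" => MATCH
  Position 4: "b" => no
  Position 5: "a" => no
  Position 6: "c" => MATCH
  Position 7: "c" => MATCH
  Position 8: "a" => no
  Position 9: "a" => no
  Position 10: "b" => no
  Position 11: "b" => no
Total occurrences: 4

4


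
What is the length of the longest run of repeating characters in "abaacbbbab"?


Input: "abaacbbbab"
Scanning for longest run:
  Position 1 ('b'): new char, reset run to 1
  Position 2 ('a'): new char, reset run to 1
  Position 3 ('a'): continues run of 'a', length=2
  Position 4 ('c'): new char, reset run to 1
  Position 5 ('b'): new char, reset run to 1
  Position 6 ('b'): continues run of 'b', length=2
  Position 7 ('b'): continues run of 'b', length=3
  Position 8 ('a'): new char, reset run to 1
  Position 9 ('b'): new char, reset run to 1
Longest run: 'b' with length 3

3


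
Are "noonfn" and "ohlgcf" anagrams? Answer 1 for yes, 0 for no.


Strings: "noonfn", "ohlgcf"
Sorted first:  fnnnoo
Sorted second: cfghlo
Differ at position 0: 'f' vs 'c' => not anagrams

0


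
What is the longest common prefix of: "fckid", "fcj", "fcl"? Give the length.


Words: fckid, fcj, fcl
  Position 0: all 'f' => match
  Position 1: all 'c' => match
  Position 2: ('k', 'j', 'l') => mismatch, stop
LCP = "fc" (length 2)

2


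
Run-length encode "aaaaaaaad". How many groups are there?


Input: aaaaaaaad
Scanning for consecutive runs:
  Group 1: 'a' x 8 (positions 0-7)
  Group 2: 'd' x 1 (positions 8-8)
Total groups: 2

2


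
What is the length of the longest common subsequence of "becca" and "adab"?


LCS of "becca" and "adab"
DP table:
           a    d    a    b
      0    0    0    0    0
  b   0    0    0    0    1
  e   0    0    0    0    1
  c   0    0    0    0    1
  c   0    0    0    0    1
  a   0    1    1    1    1
LCS length = dp[5][4] = 1

1


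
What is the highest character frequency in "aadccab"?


Input: aadccab
Character counts:
  'a': 3
  'b': 1
  'c': 2
  'd': 1
Maximum frequency: 3

3


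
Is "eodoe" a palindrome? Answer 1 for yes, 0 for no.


Input: eodoe
Reversed: eodoe
  Compare pos 0 ('e') with pos 4 ('e'): match
  Compare pos 1 ('o') with pos 3 ('o'): match
Result: palindrome

1


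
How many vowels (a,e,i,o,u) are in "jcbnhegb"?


Input: jcbnhegb
Checking each character:
  'j' at position 0: consonant
  'c' at position 1: consonant
  'b' at position 2: consonant
  'n' at position 3: consonant
  'h' at position 4: consonant
  'e' at position 5: vowel (running total: 1)
  'g' at position 6: consonant
  'b' at position 7: consonant
Total vowels: 1

1


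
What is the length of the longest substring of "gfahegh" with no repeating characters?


Input: "gfahegh"
Sliding window (track last position of each char):
  Position 0 ('g'): window [0,0] length 1 -- new best
  Position 1 ('f'): window [0,1] length 2 -- new best
  Position 2 ('a'): window [0,2] length 3 -- new best
  Position 3 ('h'): window [0,3] length 4 -- new best
  Position 4 ('e'): window [0,4] length 5 -- new best
  Position 5 ('g'): repeat (last at 0), move window start to 1
  Position 5 ('g'): window [1,5] length 5
  Position 6 ('h'): repeat (last at 3), move window start to 4
  Position 6 ('h'): window [4,6] length 3
Longest substring with no repeats: "gfahe" with length 5

5


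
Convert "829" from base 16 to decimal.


Input: "829" in base 16
Positional expansion:
  Digit '8' (value 8) x 16^2 = 2048
  Digit '2' (value 2) x 16^1 = 32
  Digit '9' (value 9) x 16^0 = 9
Sum = 2089

2089


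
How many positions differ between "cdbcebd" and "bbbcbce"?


Comparing "cdbcebd" and "bbbcbce" position by position:
  Position 0: 'c' vs 'b' => DIFFER
  Position 1: 'd' vs 'b' => DIFFER
  Position 2: 'b' vs 'b' => same
  Position 3: 'c' vs 'c' => same
  Position 4: 'e' vs 'b' => DIFFER
  Position 5: 'b' vs 'c' => DIFFER
  Position 6: 'd' vs 'e' => DIFFER
Positions that differ: 5

5


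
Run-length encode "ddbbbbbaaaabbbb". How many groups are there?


Input: ddbbbbbaaaabbbb
Scanning for consecutive runs:
  Group 1: 'd' x 2 (positions 0-1)
  Group 2: 'b' x 5 (positions 2-6)
  Group 3: 'a' x 4 (positions 7-10)
  Group 4: 'b' x 4 (positions 11-14)
Total groups: 4

4


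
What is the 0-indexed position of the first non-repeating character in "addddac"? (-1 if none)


Input: addddac
Character frequencies:
  'a': 2
  'c': 1
  'd': 4
Scanning left to right for freq == 1:
  Position 0 ('a'): freq=2, skip
  Position 1 ('d'): freq=4, skip
  Position 2 ('d'): freq=4, skip
  Position 3 ('d'): freq=4, skip
  Position 4 ('d'): freq=4, skip
  Position 5 ('a'): freq=2, skip
  Position 6 ('c'): unique! => answer = 6

6


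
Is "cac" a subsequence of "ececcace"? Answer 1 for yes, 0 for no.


Check if "cac" is a subsequence of "ececcace"
Greedy scan:
  Position 0 ('e'): no match needed
  Position 1 ('c'): matches sub[0] = 'c'
  Position 2 ('e'): no match needed
  Position 3 ('c'): no match needed
  Position 4 ('c'): no match needed
  Position 5 ('a'): matches sub[1] = 'a'
  Position 6 ('c'): matches sub[2] = 'c'
  Position 7 ('e'): no match needed
All 3 characters matched => is a subsequence

1


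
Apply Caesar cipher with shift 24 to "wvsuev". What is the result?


Caesar cipher: shift "wvsuev" by 24
  'w' (pos 22) + 24 = pos 20 = 'u'
  'v' (pos 21) + 24 = pos 19 = 't'
  's' (pos 18) + 24 = pos 16 = 'q'
  'u' (pos 20) + 24 = pos 18 = 's'
  'e' (pos 4) + 24 = pos 2 = 'c'
  'v' (pos 21) + 24 = pos 19 = 't'
Result: utqsct

utqsct


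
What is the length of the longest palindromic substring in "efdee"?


Input: "efdee"
Checking substrings for palindromes:
  [3:5] "ee" (len 2) => palindrome
Longest palindromic substring: "ee" with length 2

2


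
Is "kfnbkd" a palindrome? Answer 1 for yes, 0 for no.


Input: kfnbkd
Reversed: dkbnfk
  Compare pos 0 ('k') with pos 5 ('d'): MISMATCH
  Compare pos 1 ('f') with pos 4 ('k'): MISMATCH
  Compare pos 2 ('n') with pos 3 ('b'): MISMATCH
Result: not a palindrome

0


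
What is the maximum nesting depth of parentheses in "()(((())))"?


Input: "()(((())))"
Tracking depth:
  Position 0 '(': depth becomes 1
  Position 1 ')': depth becomes 0
  Position 2 '(': depth becomes 1
  Position 3 '(': depth becomes 2
  Position 4 '(': depth becomes 3
  Position 5 '(': depth becomes 4
  Position 6 ')': depth becomes 3
  Position 7 ')': depth becomes 2
  Position 8 ')': depth becomes 1
  Position 9 ')': depth becomes 0
Maximum depth reached: 4

4


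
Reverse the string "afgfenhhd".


Input: afgfenhhd
Reading characters right to left:
  Position 8: 'd'
  Position 7: 'h'
  Position 6: 'h'
  Position 5: 'n'
  Position 4: 'e'
  Position 3: 'f'
  Position 2: 'g'
  Position 1: 'f'
  Position 0: 'a'
Reversed: dhhnefgfa

dhhnefgfa


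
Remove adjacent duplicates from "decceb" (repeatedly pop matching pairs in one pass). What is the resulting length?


Input: decceb
Stack-based adjacent duplicate removal:
  Read 'd': push. Stack: d
  Read 'e': push. Stack: de
  Read 'c': push. Stack: dec
  Read 'c': matches stack top 'c' => pop. Stack: de
  Read 'e': matches stack top 'e' => pop. Stack: d
  Read 'b': push. Stack: db
Final stack: "db" (length 2)

2


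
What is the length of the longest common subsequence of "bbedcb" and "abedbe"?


LCS of "bbedcb" and "abedbe"
DP table:
           a    b    e    d    b    e
      0    0    0    0    0    0    0
  b   0    0    1    1    1    1    1
  b   0    0    1    1    1    2    2
  e   0    0    1    2    2    2    3
  d   0    0    1    2    3    3    3
  c   0    0    1    2    3    3    3
  b   0    0    1    2    3    4    4
LCS length = dp[6][6] = 4

4


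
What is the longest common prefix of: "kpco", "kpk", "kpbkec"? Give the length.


Words: kpco, kpk, kpbkec
  Position 0: all 'k' => match
  Position 1: all 'p' => match
  Position 2: ('c', 'k', 'b') => mismatch, stop
LCP = "kp" (length 2)

2


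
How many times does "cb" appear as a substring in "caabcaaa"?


Searching for "cb" in "caabcaaa"
Scanning each position:
  Position 0: "ca" => no
  Position 1: "aa" => no
  Position 2: "ab" => no
  Position 3: "bc" => no
  Position 4: "ca" => no
  Position 5: "aa" => no
  Position 6: "aa" => no
Total occurrences: 0

0


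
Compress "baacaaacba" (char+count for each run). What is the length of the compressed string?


Input: baacaaacba
Runs:
  'b' x 1 => "b1"
  'a' x 2 => "a2"
  'c' x 1 => "c1"
  'a' x 3 => "a3"
  'c' x 1 => "c1"
  'b' x 1 => "b1"
  'a' x 1 => "a1"
Compressed: "b1a2c1a3c1b1a1"
Compressed length: 14

14


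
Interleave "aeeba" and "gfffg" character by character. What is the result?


Interleaving "aeeba" and "gfffg":
  Position 0: 'a' from first, 'g' from second => "ag"
  Position 1: 'e' from first, 'f' from second => "ef"
  Position 2: 'e' from first, 'f' from second => "ef"
  Position 3: 'b' from first, 'f' from second => "bf"
  Position 4: 'a' from first, 'g' from second => "ag"
Result: agefefbfag

agefefbfag


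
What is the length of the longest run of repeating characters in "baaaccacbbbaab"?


Input: "baaaccacbbbaab"
Scanning for longest run:
  Position 1 ('a'): new char, reset run to 1
  Position 2 ('a'): continues run of 'a', length=2
  Position 3 ('a'): continues run of 'a', length=3
  Position 4 ('c'): new char, reset run to 1
  Position 5 ('c'): continues run of 'c', length=2
  Position 6 ('a'): new char, reset run to 1
  Position 7 ('c'): new char, reset run to 1
  Position 8 ('b'): new char, reset run to 1
  Position 9 ('b'): continues run of 'b', length=2
  Position 10 ('b'): continues run of 'b', length=3
  Position 11 ('a'): new char, reset run to 1
  Position 12 ('a'): continues run of 'a', length=2
  Position 13 ('b'): new char, reset run to 1
Longest run: 'a' with length 3

3


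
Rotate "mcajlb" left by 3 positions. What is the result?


Input: "mcajlb", rotate left by 3
First 3 characters: "mca"
Remaining characters: "jlb"
Concatenate remaining + first: "jlb" + "mca" = "jlbmca"

jlbmca


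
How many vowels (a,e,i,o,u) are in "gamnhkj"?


Input: gamnhkj
Checking each character:
  'g' at position 0: consonant
  'a' at position 1: vowel (running total: 1)
  'm' at position 2: consonant
  'n' at position 3: consonant
  'h' at position 4: consonant
  'k' at position 5: consonant
  'j' at position 6: consonant
Total vowels: 1

1


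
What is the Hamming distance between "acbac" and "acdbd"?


Comparing "acbac" and "acdbd" position by position:
  Position 0: 'a' vs 'a' => same
  Position 1: 'c' vs 'c' => same
  Position 2: 'b' vs 'd' => differ
  Position 3: 'a' vs 'b' => differ
  Position 4: 'c' vs 'd' => differ
Total differences (Hamming distance): 3

3


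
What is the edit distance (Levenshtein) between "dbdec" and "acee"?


Computing edit distance: "dbdec" -> "acee"
DP table:
           a    c    e    e
      0    1    2    3    4
  d   1    1    2    3    4
  b   2    2    2    3    4
  d   3    3    3    3    4
  e   4    4    4    3    3
  c   5    5    4    4    4
Edit distance = dp[5][4] = 4

4


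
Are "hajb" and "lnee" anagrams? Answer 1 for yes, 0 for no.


Strings: "hajb", "lnee"
Sorted first:  abhj
Sorted second: eeln
Differ at position 0: 'a' vs 'e' => not anagrams

0


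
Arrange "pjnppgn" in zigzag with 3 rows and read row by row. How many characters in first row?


Zigzag "pjnppgn" into 3 rows:
Placing characters:
  'p' => row 0
  'j' => row 1
  'n' => row 2
  'p' => row 1
  'p' => row 0
  'g' => row 1
  'n' => row 2
Rows:
  Row 0: "pp"
  Row 1: "jpg"
  Row 2: "nn"
First row length: 2

2


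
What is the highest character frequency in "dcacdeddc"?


Input: dcacdeddc
Character counts:
  'a': 1
  'c': 3
  'd': 4
  'e': 1
Maximum frequency: 4

4


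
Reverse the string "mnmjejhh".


Input: mnmjejhh
Reading characters right to left:
  Position 7: 'h'
  Position 6: 'h'
  Position 5: 'j'
  Position 4: 'e'
  Position 3: 'j'
  Position 2: 'm'
  Position 1: 'n'
  Position 0: 'm'
Reversed: hhjejmnm

hhjejmnm


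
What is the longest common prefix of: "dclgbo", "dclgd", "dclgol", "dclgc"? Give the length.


Words: dclgbo, dclgd, dclgol, dclgc
  Position 0: all 'd' => match
  Position 1: all 'c' => match
  Position 2: all 'l' => match
  Position 3: all 'g' => match
  Position 4: ('b', 'd', 'o', 'c') => mismatch, stop
LCP = "dclg" (length 4)

4


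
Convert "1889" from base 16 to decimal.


Input: "1889" in base 16
Positional expansion:
  Digit '1' (value 1) x 16^3 = 4096
  Digit '8' (value 8) x 16^2 = 2048
  Digit '8' (value 8) x 16^1 = 128
  Digit '9' (value 9) x 16^0 = 9
Sum = 6281

6281


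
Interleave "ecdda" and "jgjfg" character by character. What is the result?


Interleaving "ecdda" and "jgjfg":
  Position 0: 'e' from first, 'j' from second => "ej"
  Position 1: 'c' from first, 'g' from second => "cg"
  Position 2: 'd' from first, 'j' from second => "dj"
  Position 3: 'd' from first, 'f' from second => "df"
  Position 4: 'a' from first, 'g' from second => "ag"
Result: ejcgdjdfag

ejcgdjdfag


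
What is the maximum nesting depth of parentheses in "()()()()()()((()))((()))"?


Input: "()()()()()()((()))((()))"
Tracking depth:
  Position 0 '(': depth becomes 1
  Position 1 ')': depth becomes 0
  Position 2 '(': depth becomes 1
  Position 3 ')': depth becomes 0
  Position 4 '(': depth becomes 1
  Position 5 ')': depth becomes 0
  Position 6 '(': depth becomes 1
  Position 7 ')': depth becomes 0
  Position 8 '(': depth becomes 1
  Position 9 ')': depth becomes 0
  Position 10 '(': depth becomes 1
  Position 11 ')': depth becomes 0
  Position 12 '(': depth becomes 1
  Position 13 '(': depth becomes 2
  Position 14 '(': depth becomes 3
  Position 15 ')': depth becomes 2
  Position 16 ')': depth becomes 1
  Position 17 ')': depth becomes 0
  Position 18 '(': depth becomes 1
  Position 19 '(': depth becomes 2
  Position 20 '(': depth becomes 3
  Position 21 ')': depth becomes 2
  Position 22 ')': depth becomes 1
  Position 23 ')': depth becomes 0
Maximum depth reached: 3

3


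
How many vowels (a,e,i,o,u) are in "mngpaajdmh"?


Input: mngpaajdmh
Checking each character:
  'm' at position 0: consonant
  'n' at position 1: consonant
  'g' at position 2: consonant
  'p' at position 3: consonant
  'a' at position 4: vowel (running total: 1)
  'a' at position 5: vowel (running total: 2)
  'j' at position 6: consonant
  'd' at position 7: consonant
  'm' at position 8: consonant
  'h' at position 9: consonant
Total vowels: 2

2


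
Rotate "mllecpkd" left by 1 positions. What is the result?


Input: "mllecpkd", rotate left by 1
First 1 characters: "m"
Remaining characters: "llecpkd"
Concatenate remaining + first: "llecpkd" + "m" = "llecpkdm"

llecpkdm


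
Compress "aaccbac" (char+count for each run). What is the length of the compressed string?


Input: aaccbac
Runs:
  'a' x 2 => "a2"
  'c' x 2 => "c2"
  'b' x 1 => "b1"
  'a' x 1 => "a1"
  'c' x 1 => "c1"
Compressed: "a2c2b1a1c1"
Compressed length: 10

10


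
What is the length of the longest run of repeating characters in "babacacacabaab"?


Input: "babacacacabaab"
Scanning for longest run:
  Position 1 ('a'): new char, reset run to 1
  Position 2 ('b'): new char, reset run to 1
  Position 3 ('a'): new char, reset run to 1
  Position 4 ('c'): new char, reset run to 1
  Position 5 ('a'): new char, reset run to 1
  Position 6 ('c'): new char, reset run to 1
  Position 7 ('a'): new char, reset run to 1
  Position 8 ('c'): new char, reset run to 1
  Position 9 ('a'): new char, reset run to 1
  Position 10 ('b'): new char, reset run to 1
  Position 11 ('a'): new char, reset run to 1
  Position 12 ('a'): continues run of 'a', length=2
  Position 13 ('b'): new char, reset run to 1
Longest run: 'a' with length 2

2


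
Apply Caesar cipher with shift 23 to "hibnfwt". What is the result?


Caesar cipher: shift "hibnfwt" by 23
  'h' (pos 7) + 23 = pos 4 = 'e'
  'i' (pos 8) + 23 = pos 5 = 'f'
  'b' (pos 1) + 23 = pos 24 = 'y'
  'n' (pos 13) + 23 = pos 10 = 'k'
  'f' (pos 5) + 23 = pos 2 = 'c'
  'w' (pos 22) + 23 = pos 19 = 't'
  't' (pos 19) + 23 = pos 16 = 'q'
Result: efykctq

efykctq


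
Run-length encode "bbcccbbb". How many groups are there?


Input: bbcccbbb
Scanning for consecutive runs:
  Group 1: 'b' x 2 (positions 0-1)
  Group 2: 'c' x 3 (positions 2-4)
  Group 3: 'b' x 3 (positions 5-7)
Total groups: 3

3


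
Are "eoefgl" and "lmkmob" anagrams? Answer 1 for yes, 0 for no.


Strings: "eoefgl", "lmkmob"
Sorted first:  eefglo
Sorted second: bklmmo
Differ at position 0: 'e' vs 'b' => not anagrams

0


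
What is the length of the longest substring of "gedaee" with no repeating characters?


Input: "gedaee"
Sliding window (track last position of each char):
  Position 0 ('g'): window [0,0] length 1 -- new best
  Position 1 ('e'): window [0,1] length 2 -- new best
  Position 2 ('d'): window [0,2] length 3 -- new best
  Position 3 ('a'): window [0,3] length 4 -- new best
  Position 4 ('e'): repeat (last at 1), move window start to 2
  Position 4 ('e'): window [2,4] length 3
  Position 5 ('e'): repeat (last at 4), move window start to 5
  Position 5 ('e'): window [5,5] length 1
Longest substring with no repeats: "geda" with length 4

4


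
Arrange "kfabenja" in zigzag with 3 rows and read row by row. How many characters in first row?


Zigzag "kfabenja" into 3 rows:
Placing characters:
  'k' => row 0
  'f' => row 1
  'a' => row 2
  'b' => row 1
  'e' => row 0
  'n' => row 1
  'j' => row 2
  'a' => row 1
Rows:
  Row 0: "ke"
  Row 1: "fbna"
  Row 2: "aj"
First row length: 2

2


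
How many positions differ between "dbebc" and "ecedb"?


Comparing "dbebc" and "ecedb" position by position:
  Position 0: 'd' vs 'e' => DIFFER
  Position 1: 'b' vs 'c' => DIFFER
  Position 2: 'e' vs 'e' => same
  Position 3: 'b' vs 'd' => DIFFER
  Position 4: 'c' vs 'b' => DIFFER
Positions that differ: 4

4


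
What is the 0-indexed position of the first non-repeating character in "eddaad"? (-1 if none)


Input: eddaad
Character frequencies:
  'a': 2
  'd': 3
  'e': 1
Scanning left to right for freq == 1:
  Position 0 ('e'): unique! => answer = 0

0


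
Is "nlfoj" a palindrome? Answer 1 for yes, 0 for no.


Input: nlfoj
Reversed: jofln
  Compare pos 0 ('n') with pos 4 ('j'): MISMATCH
  Compare pos 1 ('l') with pos 3 ('o'): MISMATCH
Result: not a palindrome

0


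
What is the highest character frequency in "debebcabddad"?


Input: debebcabddad
Character counts:
  'a': 2
  'b': 3
  'c': 1
  'd': 4
  'e': 2
Maximum frequency: 4

4


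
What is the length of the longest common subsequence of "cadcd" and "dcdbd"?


LCS of "cadcd" and "dcdbd"
DP table:
           d    c    d    b    d
      0    0    0    0    0    0
  c   0    0    1    1    1    1
  a   0    0    1    1    1    1
  d   0    1    1    2    2    2
  c   0    1    2    2    2    2
  d   0    1    2    3    3    3
LCS length = dp[5][5] = 3

3


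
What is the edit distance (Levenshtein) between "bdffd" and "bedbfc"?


Computing edit distance: "bdffd" -> "bedbfc"
DP table:
           b    e    d    b    f    c
      0    1    2    3    4    5    6
  b   1    0    1    2    3    4    5
  d   2    1    1    1    2    3    4
  f   3    2    2    2    2    2    3
  f   4    3    3    3    3    2    3
  d   5    4    4    3    4    3    3
Edit distance = dp[5][6] = 3

3


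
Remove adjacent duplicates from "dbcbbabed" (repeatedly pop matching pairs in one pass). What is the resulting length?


Input: dbcbbabed
Stack-based adjacent duplicate removal:
  Read 'd': push. Stack: d
  Read 'b': push. Stack: db
  Read 'c': push. Stack: dbc
  Read 'b': push. Stack: dbcb
  Read 'b': matches stack top 'b' => pop. Stack: dbc
  Read 'a': push. Stack: dbca
  Read 'b': push. Stack: dbcab
  Read 'e': push. Stack: dbcabe
  Read 'd': push. Stack: dbcabed
Final stack: "dbcabed" (length 7)

7


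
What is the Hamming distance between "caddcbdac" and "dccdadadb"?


Comparing "caddcbdac" and "dccdadadb" position by position:
  Position 0: 'c' vs 'd' => differ
  Position 1: 'a' vs 'c' => differ
  Position 2: 'd' vs 'c' => differ
  Position 3: 'd' vs 'd' => same
  Position 4: 'c' vs 'a' => differ
  Position 5: 'b' vs 'd' => differ
  Position 6: 'd' vs 'a' => differ
  Position 7: 'a' vs 'd' => differ
  Position 8: 'c' vs 'b' => differ
Total differences (Hamming distance): 8

8


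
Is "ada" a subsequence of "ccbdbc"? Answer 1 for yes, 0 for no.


Check if "ada" is a subsequence of "ccbdbc"
Greedy scan:
  Position 0 ('c'): no match needed
  Position 1 ('c'): no match needed
  Position 2 ('b'): no match needed
  Position 3 ('d'): no match needed
  Position 4 ('b'): no match needed
  Position 5 ('c'): no match needed
Only matched 0/3 characters => not a subsequence

0


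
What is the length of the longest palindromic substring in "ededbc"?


Input: "ededbc"
Checking substrings for palindromes:
  [0:3] "ede" (len 3) => palindrome
  [1:4] "ded" (len 3) => palindrome
Longest palindromic substring: "ede" with length 3

3


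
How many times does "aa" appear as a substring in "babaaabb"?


Searching for "aa" in "babaaabb"
Scanning each position:
  Position 0: "ba" => no
  Position 1: "ab" => no
  Position 2: "ba" => no
  Position 3: "aa" => MATCH
  Position 4: "aa" => MATCH
  Position 5: "ab" => no
  Position 6: "bb" => no
Total occurrences: 2

2


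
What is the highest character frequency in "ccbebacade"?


Input: ccbebacade
Character counts:
  'a': 2
  'b': 2
  'c': 3
  'd': 1
  'e': 2
Maximum frequency: 3

3


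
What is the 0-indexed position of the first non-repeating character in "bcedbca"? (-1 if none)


Input: bcedbca
Character frequencies:
  'a': 1
  'b': 2
  'c': 2
  'd': 1
  'e': 1
Scanning left to right for freq == 1:
  Position 0 ('b'): freq=2, skip
  Position 1 ('c'): freq=2, skip
  Position 2 ('e'): unique! => answer = 2

2


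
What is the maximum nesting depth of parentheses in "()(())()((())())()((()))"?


Input: "()(())()((())())()((()))"
Tracking depth:
  Position 0 '(': depth becomes 1
  Position 1 ')': depth becomes 0
  Position 2 '(': depth becomes 1
  Position 3 '(': depth becomes 2
  Position 4 ')': depth becomes 1
  Position 5 ')': depth becomes 0
  Position 6 '(': depth becomes 1
  Position 7 ')': depth becomes 0
  Position 8 '(': depth becomes 1
  Position 9 '(': depth becomes 2
  Position 10 '(': depth becomes 3
  Position 11 ')': depth becomes 2
  Position 12 ')': depth becomes 1
  Position 13 '(': depth becomes 2
  Position 14 ')': depth becomes 1
  Position 15 ')': depth becomes 0
  Position 16 '(': depth becomes 1
  Position 17 ')': depth becomes 0
  Position 18 '(': depth becomes 1
  Position 19 '(': depth becomes 2
  Position 20 '(': depth becomes 3
  Position 21 ')': depth becomes 2
  Position 22 ')': depth becomes 1
  Position 23 ')': depth becomes 0
Maximum depth reached: 3

3


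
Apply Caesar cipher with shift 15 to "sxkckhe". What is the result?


Caesar cipher: shift "sxkckhe" by 15
  's' (pos 18) + 15 = pos 7 = 'h'
  'x' (pos 23) + 15 = pos 12 = 'm'
  'k' (pos 10) + 15 = pos 25 = 'z'
  'c' (pos 2) + 15 = pos 17 = 'r'
  'k' (pos 10) + 15 = pos 25 = 'z'
  'h' (pos 7) + 15 = pos 22 = 'w'
  'e' (pos 4) + 15 = pos 19 = 't'
Result: hmzrzwt

hmzrzwt


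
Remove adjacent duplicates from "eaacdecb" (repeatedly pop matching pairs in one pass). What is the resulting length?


Input: eaacdecb
Stack-based adjacent duplicate removal:
  Read 'e': push. Stack: e
  Read 'a': push. Stack: ea
  Read 'a': matches stack top 'a' => pop. Stack: e
  Read 'c': push. Stack: ec
  Read 'd': push. Stack: ecd
  Read 'e': push. Stack: ecde
  Read 'c': push. Stack: ecdec
  Read 'b': push. Stack: ecdecb
Final stack: "ecdecb" (length 6)

6


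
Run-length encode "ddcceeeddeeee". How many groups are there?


Input: ddcceeeddeeee
Scanning for consecutive runs:
  Group 1: 'd' x 2 (positions 0-1)
  Group 2: 'c' x 2 (positions 2-3)
  Group 3: 'e' x 3 (positions 4-6)
  Group 4: 'd' x 2 (positions 7-8)
  Group 5: 'e' x 4 (positions 9-12)
Total groups: 5

5


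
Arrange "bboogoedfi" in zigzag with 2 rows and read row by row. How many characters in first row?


Zigzag "bboogoedfi" into 2 rows:
Placing characters:
  'b' => row 0
  'b' => row 1
  'o' => row 0
  'o' => row 1
  'g' => row 0
  'o' => row 1
  'e' => row 0
  'd' => row 1
  'f' => row 0
  'i' => row 1
Rows:
  Row 0: "bogef"
  Row 1: "boodi"
First row length: 5

5


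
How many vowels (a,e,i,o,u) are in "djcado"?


Input: djcado
Checking each character:
  'd' at position 0: consonant
  'j' at position 1: consonant
  'c' at position 2: consonant
  'a' at position 3: vowel (running total: 1)
  'd' at position 4: consonant
  'o' at position 5: vowel (running total: 2)
Total vowels: 2

2


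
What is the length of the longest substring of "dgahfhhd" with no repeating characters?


Input: "dgahfhhd"
Sliding window (track last position of each char):
  Position 0 ('d'): window [0,0] length 1 -- new best
  Position 1 ('g'): window [0,1] length 2 -- new best
  Position 2 ('a'): window [0,2] length 3 -- new best
  Position 3 ('h'): window [0,3] length 4 -- new best
  Position 4 ('f'): window [0,4] length 5 -- new best
  Position 5 ('h'): repeat (last at 3), move window start to 4
  Position 5 ('h'): window [4,5] length 2
  Position 6 ('h'): repeat (last at 5), move window start to 6
  Position 6 ('h'): window [6,6] length 1
  Position 7 ('d'): window [6,7] length 2
Longest substring with no repeats: "dgahf" with length 5

5


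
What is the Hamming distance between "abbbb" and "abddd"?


Comparing "abbbb" and "abddd" position by position:
  Position 0: 'a' vs 'a' => same
  Position 1: 'b' vs 'b' => same
  Position 2: 'b' vs 'd' => differ
  Position 3: 'b' vs 'd' => differ
  Position 4: 'b' vs 'd' => differ
Total differences (Hamming distance): 3

3


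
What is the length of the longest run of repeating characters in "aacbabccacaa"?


Input: "aacbabccacaa"
Scanning for longest run:
  Position 1 ('a'): continues run of 'a', length=2
  Position 2 ('c'): new char, reset run to 1
  Position 3 ('b'): new char, reset run to 1
  Position 4 ('a'): new char, reset run to 1
  Position 5 ('b'): new char, reset run to 1
  Position 6 ('c'): new char, reset run to 1
  Position 7 ('c'): continues run of 'c', length=2
  Position 8 ('a'): new char, reset run to 1
  Position 9 ('c'): new char, reset run to 1
  Position 10 ('a'): new char, reset run to 1
  Position 11 ('a'): continues run of 'a', length=2
Longest run: 'a' with length 2

2


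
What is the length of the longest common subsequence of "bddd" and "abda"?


LCS of "bddd" and "abda"
DP table:
           a    b    d    a
      0    0    0    0    0
  b   0    0    1    1    1
  d   0    0    1    2    2
  d   0    0    1    2    2
  d   0    0    1    2    2
LCS length = dp[4][4] = 2

2


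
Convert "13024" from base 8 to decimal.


Input: "13024" in base 8
Positional expansion:
  Digit '1' (value 1) x 8^4 = 4096
  Digit '3' (value 3) x 8^3 = 1536
  Digit '0' (value 0) x 8^2 = 0
  Digit '2' (value 2) x 8^1 = 16
  Digit '4' (value 4) x 8^0 = 4
Sum = 5652

5652


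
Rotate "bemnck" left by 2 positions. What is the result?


Input: "bemnck", rotate left by 2
First 2 characters: "be"
Remaining characters: "mnck"
Concatenate remaining + first: "mnck" + "be" = "mnckbe"

mnckbe


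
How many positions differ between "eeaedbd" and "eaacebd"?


Comparing "eeaedbd" and "eaacebd" position by position:
  Position 0: 'e' vs 'e' => same
  Position 1: 'e' vs 'a' => DIFFER
  Position 2: 'a' vs 'a' => same
  Position 3: 'e' vs 'c' => DIFFER
  Position 4: 'd' vs 'e' => DIFFER
  Position 5: 'b' vs 'b' => same
  Position 6: 'd' vs 'd' => same
Positions that differ: 3

3


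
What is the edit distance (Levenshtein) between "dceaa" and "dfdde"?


Computing edit distance: "dceaa" -> "dfdde"
DP table:
           d    f    d    d    e
      0    1    2    3    4    5
  d   1    0    1    2    3    4
  c   2    1    1    2    3    4
  e   3    2    2    2    3    3
  a   4    3    3    3    3    4
  a   5    4    4    4    4    4
Edit distance = dp[5][5] = 4

4


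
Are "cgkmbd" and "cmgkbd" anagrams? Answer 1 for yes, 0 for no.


Strings: "cgkmbd", "cmgkbd"
Sorted first:  bcdgkm
Sorted second: bcdgkm
Sorted forms match => anagrams

1


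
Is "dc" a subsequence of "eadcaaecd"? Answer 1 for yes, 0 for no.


Check if "dc" is a subsequence of "eadcaaecd"
Greedy scan:
  Position 0 ('e'): no match needed
  Position 1 ('a'): no match needed
  Position 2 ('d'): matches sub[0] = 'd'
  Position 3 ('c'): matches sub[1] = 'c'
  Position 4 ('a'): no match needed
  Position 5 ('a'): no match needed
  Position 6 ('e'): no match needed
  Position 7 ('c'): no match needed
  Position 8 ('d'): no match needed
All 2 characters matched => is a subsequence

1


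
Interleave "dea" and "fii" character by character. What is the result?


Interleaving "dea" and "fii":
  Position 0: 'd' from first, 'f' from second => "df"
  Position 1: 'e' from first, 'i' from second => "ei"
  Position 2: 'a' from first, 'i' from second => "ai"
Result: dfeiai

dfeiai


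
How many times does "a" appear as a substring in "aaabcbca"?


Searching for "a" in "aaabcbca"
Scanning each position:
  Position 0: "a" => MATCH
  Position 1: "a" => MATCH
  Position 2: "a" => MATCH
  Position 3: "b" => no
  Position 4: "c" => no
  Position 5: "b" => no
  Position 6: "c" => no
  Position 7: "a" => MATCH
Total occurrences: 4

4


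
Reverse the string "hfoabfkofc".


Input: hfoabfkofc
Reading characters right to left:
  Position 9: 'c'
  Position 8: 'f'
  Position 7: 'o'
  Position 6: 'k'
  Position 5: 'f'
  Position 4: 'b'
  Position 3: 'a'
  Position 2: 'o'
  Position 1: 'f'
  Position 0: 'h'
Reversed: cfokfbaofh

cfokfbaofh


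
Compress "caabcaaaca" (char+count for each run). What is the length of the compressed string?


Input: caabcaaaca
Runs:
  'c' x 1 => "c1"
  'a' x 2 => "a2"
  'b' x 1 => "b1"
  'c' x 1 => "c1"
  'a' x 3 => "a3"
  'c' x 1 => "c1"
  'a' x 1 => "a1"
Compressed: "c1a2b1c1a3c1a1"
Compressed length: 14

14


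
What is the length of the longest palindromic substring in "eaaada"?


Input: "eaaada"
Checking substrings for palindromes:
  [1:4] "aaa" (len 3) => palindrome
  [3:6] "ada" (len 3) => palindrome
  [1:3] "aa" (len 2) => palindrome
  [2:4] "aa" (len 2) => palindrome
Longest palindromic substring: "aaa" with length 3

3


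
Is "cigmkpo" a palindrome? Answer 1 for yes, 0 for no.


Input: cigmkpo
Reversed: opkmgic
  Compare pos 0 ('c') with pos 6 ('o'): MISMATCH
  Compare pos 1 ('i') with pos 5 ('p'): MISMATCH
  Compare pos 2 ('g') with pos 4 ('k'): MISMATCH
Result: not a palindrome

0


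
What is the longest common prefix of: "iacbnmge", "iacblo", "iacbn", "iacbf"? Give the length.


Words: iacbnmge, iacblo, iacbn, iacbf
  Position 0: all 'i' => match
  Position 1: all 'a' => match
  Position 2: all 'c' => match
  Position 3: all 'b' => match
  Position 4: ('n', 'l', 'n', 'f') => mismatch, stop
LCP = "iacb" (length 4)

4


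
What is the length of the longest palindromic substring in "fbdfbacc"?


Input: "fbdfbacc"
Checking substrings for palindromes:
  [6:8] "cc" (len 2) => palindrome
Longest palindromic substring: "cc" with length 2

2


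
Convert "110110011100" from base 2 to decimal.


Input: "110110011100" in base 2
Positional expansion:
  Digit '1' (value 1) x 2^11 = 2048
  Digit '1' (value 1) x 2^10 = 1024
  Digit '0' (value 0) x 2^9 = 0
  Digit '1' (value 1) x 2^8 = 256
  Digit '1' (value 1) x 2^7 = 128
  Digit '0' (value 0) x 2^6 = 0
  Digit '0' (value 0) x 2^5 = 0
  Digit '1' (value 1) x 2^4 = 16
  Digit '1' (value 1) x 2^3 = 8
  Digit '1' (value 1) x 2^2 = 4
  Digit '0' (value 0) x 2^1 = 0
  Digit '0' (value 0) x 2^0 = 0
Sum = 3484

3484


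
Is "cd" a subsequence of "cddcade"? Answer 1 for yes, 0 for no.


Check if "cd" is a subsequence of "cddcade"
Greedy scan:
  Position 0 ('c'): matches sub[0] = 'c'
  Position 1 ('d'): matches sub[1] = 'd'
  Position 2 ('d'): no match needed
  Position 3 ('c'): no match needed
  Position 4 ('a'): no match needed
  Position 5 ('d'): no match needed
  Position 6 ('e'): no match needed
All 2 characters matched => is a subsequence

1


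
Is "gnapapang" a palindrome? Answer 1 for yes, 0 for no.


Input: gnapapang
Reversed: gnapapang
  Compare pos 0 ('g') with pos 8 ('g'): match
  Compare pos 1 ('n') with pos 7 ('n'): match
  Compare pos 2 ('a') with pos 6 ('a'): match
  Compare pos 3 ('p') with pos 5 ('p'): match
Result: palindrome

1


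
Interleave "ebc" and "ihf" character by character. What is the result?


Interleaving "ebc" and "ihf":
  Position 0: 'e' from first, 'i' from second => "ei"
  Position 1: 'b' from first, 'h' from second => "bh"
  Position 2: 'c' from first, 'f' from second => "cf"
Result: eibhcf

eibhcf


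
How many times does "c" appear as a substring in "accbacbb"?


Searching for "c" in "accbacbb"
Scanning each position:
  Position 0: "a" => no
  Position 1: "c" => MATCH
  Position 2: "c" => MATCH
  Position 3: "b" => no
  Position 4: "a" => no
  Position 5: "c" => MATCH
  Position 6: "b" => no
  Position 7: "b" => no
Total occurrences: 3

3


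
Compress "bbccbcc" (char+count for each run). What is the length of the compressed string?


Input: bbccbcc
Runs:
  'b' x 2 => "b2"
  'c' x 2 => "c2"
  'b' x 1 => "b1"
  'c' x 2 => "c2"
Compressed: "b2c2b1c2"
Compressed length: 8

8


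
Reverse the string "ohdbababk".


Input: ohdbababk
Reading characters right to left:
  Position 8: 'k'
  Position 7: 'b'
  Position 6: 'a'
  Position 5: 'b'
  Position 4: 'a'
  Position 3: 'b'
  Position 2: 'd'
  Position 1: 'h'
  Position 0: 'o'
Reversed: kbababdho

kbababdho


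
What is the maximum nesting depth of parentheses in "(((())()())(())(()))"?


Input: "(((())()())(())(()))"
Tracking depth:
  Position 0 '(': depth becomes 1
  Position 1 '(': depth becomes 2
  Position 2 '(': depth becomes 3
  Position 3 '(': depth becomes 4
  Position 4 ')': depth becomes 3
  Position 5 ')': depth becomes 2
  Position 6 '(': depth becomes 3
  Position 7 ')': depth becomes 2
  Position 8 '(': depth becomes 3
  Position 9 ')': depth becomes 2
  Position 10 ')': depth becomes 1
  Position 11 '(': depth becomes 2
  Position 12 '(': depth becomes 3
  Position 13 ')': depth becomes 2
  Position 14 ')': depth becomes 1
  Position 15 '(': depth becomes 2
  Position 16 '(': depth becomes 3
  Position 17 ')': depth becomes 2
  Position 18 ')': depth becomes 1
  Position 19 ')': depth becomes 0
Maximum depth reached: 4

4


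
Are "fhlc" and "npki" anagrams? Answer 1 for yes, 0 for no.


Strings: "fhlc", "npki"
Sorted first:  cfhl
Sorted second: iknp
Differ at position 0: 'c' vs 'i' => not anagrams

0


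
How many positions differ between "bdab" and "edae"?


Comparing "bdab" and "edae" position by position:
  Position 0: 'b' vs 'e' => DIFFER
  Position 1: 'd' vs 'd' => same
  Position 2: 'a' vs 'a' => same
  Position 3: 'b' vs 'e' => DIFFER
Positions that differ: 2

2


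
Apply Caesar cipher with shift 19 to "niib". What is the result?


Caesar cipher: shift "niib" by 19
  'n' (pos 13) + 19 = pos 6 = 'g'
  'i' (pos 8) + 19 = pos 1 = 'b'
  'i' (pos 8) + 19 = pos 1 = 'b'
  'b' (pos 1) + 19 = pos 20 = 'u'
Result: gbbu

gbbu


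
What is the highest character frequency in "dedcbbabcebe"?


Input: dedcbbabcebe
Character counts:
  'a': 1
  'b': 4
  'c': 2
  'd': 2
  'e': 3
Maximum frequency: 4

4


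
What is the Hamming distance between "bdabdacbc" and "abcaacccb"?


Comparing "bdabdacbc" and "abcaacccb" position by position:
  Position 0: 'b' vs 'a' => differ
  Position 1: 'd' vs 'b' => differ
  Position 2: 'a' vs 'c' => differ
  Position 3: 'b' vs 'a' => differ
  Position 4: 'd' vs 'a' => differ
  Position 5: 'a' vs 'c' => differ
  Position 6: 'c' vs 'c' => same
  Position 7: 'b' vs 'c' => differ
  Position 8: 'c' vs 'b' => differ
Total differences (Hamming distance): 8

8


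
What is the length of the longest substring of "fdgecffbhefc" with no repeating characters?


Input: "fdgecffbhefc"
Sliding window (track last position of each char):
  Position 0 ('f'): window [0,0] length 1 -- new best
  Position 1 ('d'): window [0,1] length 2 -- new best
  Position 2 ('g'): window [0,2] length 3 -- new best
  Position 3 ('e'): window [0,3] length 4 -- new best
  Position 4 ('c'): window [0,4] length 5 -- new best
  Position 5 ('f'): repeat (last at 0), move window start to 1
  Position 5 ('f'): window [1,5] length 5
  Position 6 ('f'): repeat (last at 5), move window start to 6
  Position 6 ('f'): window [6,6] length 1
  Position 7 ('b'): window [6,7] length 2
  Position 8 ('h'): window [6,8] length 3
  Position 9 ('e'): window [6,9] length 4
  Position 10 ('f'): repeat (last at 6), move window start to 7
  Position 10 ('f'): window [7,10] length 4
  Position 11 ('c'): window [7,11] length 5
Longest substring with no repeats: "fdgec" with length 5

5


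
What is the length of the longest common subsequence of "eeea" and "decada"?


LCS of "eeea" and "decada"
DP table:
           d    e    c    a    d    a
      0    0    0    0    0    0    0
  e   0    0    1    1    1    1    1
  e   0    0    1    1    1    1    1
  e   0    0    1    1    1    1    1
  a   0    0    1    1    2    2    2
LCS length = dp[4][6] = 2

2


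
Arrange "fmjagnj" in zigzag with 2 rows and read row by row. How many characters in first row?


Zigzag "fmjagnj" into 2 rows:
Placing characters:
  'f' => row 0
  'm' => row 1
  'j' => row 0
  'a' => row 1
  'g' => row 0
  'n' => row 1
  'j' => row 0
Rows:
  Row 0: "fjgj"
  Row 1: "man"
First row length: 4

4


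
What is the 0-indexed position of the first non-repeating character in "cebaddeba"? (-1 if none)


Input: cebaddeba
Character frequencies:
  'a': 2
  'b': 2
  'c': 1
  'd': 2
  'e': 2
Scanning left to right for freq == 1:
  Position 0 ('c'): unique! => answer = 0

0


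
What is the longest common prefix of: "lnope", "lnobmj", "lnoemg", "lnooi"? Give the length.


Words: lnope, lnobmj, lnoemg, lnooi
  Position 0: all 'l' => match
  Position 1: all 'n' => match
  Position 2: all 'o' => match
  Position 3: ('p', 'b', 'e', 'o') => mismatch, stop
LCP = "lno" (length 3)

3


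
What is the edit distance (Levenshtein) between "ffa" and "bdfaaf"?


Computing edit distance: "ffa" -> "bdfaaf"
DP table:
           b    d    f    a    a    f
      0    1    2    3    4    5    6
  f   1    1    2    2    3    4    5
  f   2    2    2    2    3    4    4
  a   3    3    3    3    2    3    4
Edit distance = dp[3][6] = 4

4


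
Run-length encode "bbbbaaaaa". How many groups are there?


Input: bbbbaaaaa
Scanning for consecutive runs:
  Group 1: 'b' x 4 (positions 0-3)
  Group 2: 'a' x 5 (positions 4-8)
Total groups: 2

2


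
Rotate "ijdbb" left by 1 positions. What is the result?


Input: "ijdbb", rotate left by 1
First 1 characters: "i"
Remaining characters: "jdbb"
Concatenate remaining + first: "jdbb" + "i" = "jdbbi"

jdbbi


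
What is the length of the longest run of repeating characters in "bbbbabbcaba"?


Input: "bbbbabbcaba"
Scanning for longest run:
  Position 1 ('b'): continues run of 'b', length=2
  Position 2 ('b'): continues run of 'b', length=3
  Position 3 ('b'): continues run of 'b', length=4
  Position 4 ('a'): new char, reset run to 1
  Position 5 ('b'): new char, reset run to 1
  Position 6 ('b'): continues run of 'b', length=2
  Position 7 ('c'): new char, reset run to 1
  Position 8 ('a'): new char, reset run to 1
  Position 9 ('b'): new char, reset run to 1
  Position 10 ('a'): new char, reset run to 1
Longest run: 'b' with length 4

4
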